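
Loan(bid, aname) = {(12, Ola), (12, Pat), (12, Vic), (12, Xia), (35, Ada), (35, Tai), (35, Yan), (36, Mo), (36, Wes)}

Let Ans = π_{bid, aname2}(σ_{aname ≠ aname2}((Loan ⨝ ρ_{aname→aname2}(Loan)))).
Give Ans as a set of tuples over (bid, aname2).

{(12, Ola), (12, Pat), (12, Vic), (12, Xia), (35, Ada), (35, Tai), (35, Yan), (36, Mo), (36, Wes)}

ρ[aname→aname2]: schema becomes (bid, aname2); tuples unchanged.
Joining Loan and ρ_{aname→aname2}(Loan) on bid yields {(12, Ola, Ola), (12, Ola, Pat), (12, Ola, Vic), (12, Ola, Xia), (12, Pat, Ola), (12, Pat, Pat), (12, Pat, Vic), (12, Pat, Xia), (12, Vic, Ola), (12, Vic, Pat), (12, Vic, Vic), (12, Vic, Xia), (12, Xia, Ola), (12, Xia, Pat), (12, Xia, Vic), (12, Xia, Xia), (35, Ada, Ada), (35, Ada, Tai), (35, Ada, Yan), (35, Tai, Ada), (35, Tai, Tai), (35, Tai, Yan), (35, Yan, Ada), (35, Yan, Tai), (35, Yan, Yan), (36, Mo, Mo), (36, Mo, Wes), (36, Wes, Mo), (36, Wes, Wes)}.
Selection aname ≠ aname2: {(12, Ola, Pat), (12, Ola, Vic), (12, Ola, Xia), (12, Pat, Ola), (12, Pat, Vic), (12, Pat, Xia), (12, Vic, Ola), (12, Vic, Pat), (12, Vic, Xia), (12, Xia, Ola), (12, Xia, Pat), (12, Xia, Vic), (35, Ada, Tai), (35, Ada, Yan), (35, Tai, Ada), (35, Tai, Yan), (35, Yan, Ada), (35, Yan, Tai), (36, Mo, Wes), (36, Wes, Mo)}
π[bid, aname2]: project onto (bid, aname2) (11 duplicate(s) eliminated) → {(12, Ola), (12, Pat), (12, Vic), (12, Xia), (35, Ada), (35, Tai), (35, Yan), (36, Mo), (36, Wes)}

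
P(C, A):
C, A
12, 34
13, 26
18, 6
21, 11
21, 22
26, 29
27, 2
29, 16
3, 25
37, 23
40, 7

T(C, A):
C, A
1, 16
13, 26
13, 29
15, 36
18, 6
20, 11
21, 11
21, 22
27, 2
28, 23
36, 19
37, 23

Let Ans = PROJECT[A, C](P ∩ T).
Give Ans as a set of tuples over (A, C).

Intersection: {(12, 34), (13, 26), (18, 6), (21, 11), (21, 22), (26, 29), (27, 2), (29, 16), (3, 25), (37, 23), (40, 7)} with {(1, 16), (13, 26), (13, 29), (15, 36), (18, 6), (20, 11), (21, 11), (21, 22), (27, 2), (28, 23), (36, 19), (37, 23)} → {(13, 26), (18, 6), (21, 11), (21, 22), (27, 2), (37, 23)}
Projecting to A, C: {(11, 21), (2, 27), (22, 21), (23, 37), (26, 13), (6, 18)}

{(11, 21), (2, 27), (22, 21), (23, 37), (26, 13), (6, 18)}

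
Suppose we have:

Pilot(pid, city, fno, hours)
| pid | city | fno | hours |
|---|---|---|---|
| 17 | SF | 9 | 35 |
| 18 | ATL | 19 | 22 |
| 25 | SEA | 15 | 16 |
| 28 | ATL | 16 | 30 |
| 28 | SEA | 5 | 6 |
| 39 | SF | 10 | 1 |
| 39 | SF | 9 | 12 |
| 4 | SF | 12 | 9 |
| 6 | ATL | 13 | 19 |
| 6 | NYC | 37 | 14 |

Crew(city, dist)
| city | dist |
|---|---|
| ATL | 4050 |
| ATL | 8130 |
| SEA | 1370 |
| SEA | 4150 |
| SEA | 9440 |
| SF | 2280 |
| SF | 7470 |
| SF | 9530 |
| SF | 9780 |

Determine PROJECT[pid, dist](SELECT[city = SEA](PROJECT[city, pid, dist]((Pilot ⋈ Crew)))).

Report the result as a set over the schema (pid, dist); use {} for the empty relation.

{(25, 1370), (25, 4150), (25, 9440), (28, 1370), (28, 4150), (28, 9440)}

Natural join on city: {(17, SF, 9, 35, 2280), (17, SF, 9, 35, 7470), (17, SF, 9, 35, 9530), (17, SF, 9, 35, 9780), (18, ATL, 19, 22, 4050), (18, ATL, 19, 22, 8130), (25, SEA, 15, 16, 1370), (25, SEA, 15, 16, 4150), (25, SEA, 15, 16, 9440), (28, ATL, 16, 30, 4050), (28, ATL, 16, 30, 8130), (28, SEA, 5, 6, 1370), (28, SEA, 5, 6, 4150), (28, SEA, 5, 6, 9440), (39, SF, 10, 1, 2280), (39, SF, 10, 1, 7470), (39, SF, 10, 1, 9530), (39, SF, 10, 1, 9780), (39, SF, 9, 12, 2280), (39, SF, 9, 12, 7470), (39, SF, 9, 12, 9530), (39, SF, 9, 12, 9780), (4, SF, 12, 9, 2280), (4, SF, 12, 9, 7470), (4, SF, 12, 9, 9530), (4, SF, 12, 9, 9780), (6, ATL, 13, 19, 4050), (6, ATL, 13, 19, 8130)}
Projecting to city, pid, dist (4 duplicate(s) eliminated): {(ATL, 18, 4050), (ATL, 18, 8130), (ATL, 28, 4050), (ATL, 28, 8130), (ATL, 6, 4050), (ATL, 6, 8130), (SEA, 25, 1370), (SEA, 25, 4150), (SEA, 25, 9440), (SEA, 28, 1370), (SEA, 28, 4150), (SEA, 28, 9440), (SF, 17, 2280), (SF, 17, 7470), (SF, 17, 9530), (SF, 17, 9780), (SF, 39, 2280), (SF, 39, 7470), (SF, 39, 9530), (SF, 39, 9780), (SF, 4, 2280), (SF, 4, 7470), (SF, 4, 9530), (SF, 4, 9780)}
Selection city = SEA: {(SEA, 25, 1370), (SEA, 25, 4150), (SEA, 25, 9440), (SEA, 28, 1370), (SEA, 28, 4150), (SEA, 28, 9440)}
Projecting to pid, dist: {(25, 1370), (25, 4150), (25, 9440), (28, 1370), (28, 4150), (28, 9440)}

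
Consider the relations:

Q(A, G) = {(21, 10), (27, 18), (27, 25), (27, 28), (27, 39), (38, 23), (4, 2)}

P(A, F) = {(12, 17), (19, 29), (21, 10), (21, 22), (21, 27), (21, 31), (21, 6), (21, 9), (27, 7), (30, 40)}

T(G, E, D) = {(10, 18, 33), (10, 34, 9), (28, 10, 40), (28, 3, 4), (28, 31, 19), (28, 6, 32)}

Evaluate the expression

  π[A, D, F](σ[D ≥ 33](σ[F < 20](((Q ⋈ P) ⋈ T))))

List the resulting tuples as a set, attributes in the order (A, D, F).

Natural join on A: {(21, 10, 10), (21, 10, 22), (21, 10, 27), (21, 10, 31), (21, 10, 6), (21, 10, 9), (27, 18, 7), (27, 25, 7), (27, 28, 7), (27, 39, 7)}
Natural join on G: {(21, 10, 10, 18, 33), (21, 10, 10, 34, 9), (21, 10, 22, 18, 33), (21, 10, 22, 34, 9), (21, 10, 27, 18, 33), (21, 10, 27, 34, 9), (21, 10, 31, 18, 33), (21, 10, 31, 34, 9), (21, 10, 6, 18, 33), (21, 10, 6, 34, 9), (21, 10, 9, 18, 33), (21, 10, 9, 34, 9), (27, 28, 7, 10, 40), (27, 28, 7, 3, 4), (27, 28, 7, 31, 19), (27, 28, 7, 6, 32)}
Apply σ_{F < 20}; surviving tuples: {(21, 10, 10, 18, 33), (21, 10, 10, 34, 9), (21, 10, 6, 18, 33), (21, 10, 6, 34, 9), (21, 10, 9, 18, 33), (21, 10, 9, 34, 9), (27, 28, 7, 10, 40), (27, 28, 7, 3, 4), (27, 28, 7, 31, 19), (27, 28, 7, 6, 32)}
Apply σ_{D ≥ 33}; surviving tuples: {(21, 10, 10, 18, 33), (21, 10, 6, 18, 33), (21, 10, 9, 18, 33), (27, 28, 7, 10, 40)}
Keep only column(s) A, D, F: {(21, 33, 10), (21, 33, 6), (21, 33, 9), (27, 40, 7)}

{(21, 33, 10), (21, 33, 6), (21, 33, 9), (27, 40, 7)}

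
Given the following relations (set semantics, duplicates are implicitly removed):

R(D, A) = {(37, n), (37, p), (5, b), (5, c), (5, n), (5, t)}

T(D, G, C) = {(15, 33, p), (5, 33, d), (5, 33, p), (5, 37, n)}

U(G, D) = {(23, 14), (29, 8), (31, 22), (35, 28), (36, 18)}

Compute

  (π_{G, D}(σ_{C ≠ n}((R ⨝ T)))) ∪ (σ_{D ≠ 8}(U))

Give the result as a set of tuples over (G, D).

Joining R and T on D yields {(5, b, 33, d), (5, b, 33, p), (5, b, 37, n), (5, c, 33, d), (5, c, 33, p), (5, c, 37, n), (5, n, 33, d), (5, n, 33, p), (5, n, 37, n), (5, t, 33, d), (5, t, 33, p), (5, t, 37, n)}.
Selection C ≠ n: {(5, b, 33, d), (5, b, 33, p), (5, c, 33, d), (5, c, 33, p), (5, n, 33, d), (5, n, 33, p), (5, t, 33, d), (5, t, 33, p)}
π[G, D]: project onto (G, D) (7 duplicate(s) eliminated) → {(33, 5)}
Selection D ≠ 8: {(23, 14), (31, 22), (35, 28), (36, 18)}
Taking the union: {(23, 14), (31, 22), (33, 5), (35, 28), (36, 18)}

{(23, 14), (31, 22), (33, 5), (35, 28), (36, 18)}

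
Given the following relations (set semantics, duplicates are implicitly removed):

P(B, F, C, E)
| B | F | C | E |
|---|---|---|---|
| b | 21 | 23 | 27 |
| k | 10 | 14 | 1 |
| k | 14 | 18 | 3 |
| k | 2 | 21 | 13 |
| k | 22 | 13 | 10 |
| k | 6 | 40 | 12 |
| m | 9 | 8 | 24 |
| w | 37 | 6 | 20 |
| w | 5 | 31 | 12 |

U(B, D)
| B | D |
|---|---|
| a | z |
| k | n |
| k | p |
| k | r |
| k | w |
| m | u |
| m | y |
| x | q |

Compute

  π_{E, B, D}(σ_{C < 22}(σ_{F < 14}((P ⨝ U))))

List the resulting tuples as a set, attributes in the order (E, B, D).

Natural join on B: {(k, 10, 14, 1, n), (k, 10, 14, 1, p), (k, 10, 14, 1, r), (k, 10, 14, 1, w), (k, 14, 18, 3, n), (k, 14, 18, 3, p), (k, 14, 18, 3, r), (k, 14, 18, 3, w), (k, 2, 21, 13, n), (k, 2, 21, 13, p), (k, 2, 21, 13, r), (k, 2, 21, 13, w), (k, 22, 13, 10, n), (k, 22, 13, 10, p), (k, 22, 13, 10, r), (k, 22, 13, 10, w), (k, 6, 40, 12, n), (k, 6, 40, 12, p), (k, 6, 40, 12, r), (k, 6, 40, 12, w), (m, 9, 8, 24, u), (m, 9, 8, 24, y)}
σ[F < 14]: keep tuples satisfying F < 14 → {(k, 10, 14, 1, n), (k, 10, 14, 1, p), (k, 10, 14, 1, r), (k, 10, 14, 1, w), (k, 2, 21, 13, n), (k, 2, 21, 13, p), (k, 2, 21, 13, r), (k, 2, 21, 13, w), (k, 6, 40, 12, n), (k, 6, 40, 12, p), (k, 6, 40, 12, r), (k, 6, 40, 12, w), (m, 9, 8, 24, u), (m, 9, 8, 24, y)}
σ[C < 22]: keep tuples satisfying C < 22 → {(k, 10, 14, 1, n), (k, 10, 14, 1, p), (k, 10, 14, 1, r), (k, 10, 14, 1, w), (k, 2, 21, 13, n), (k, 2, 21, 13, p), (k, 2, 21, 13, r), (k, 2, 21, 13, w), (m, 9, 8, 24, u), (m, 9, 8, 24, y)}
Projecting to E, B, D: {(1, k, n), (1, k, p), (1, k, r), (1, k, w), (13, k, n), (13, k, p), (13, k, r), (13, k, w), (24, m, u), (24, m, y)}

{(1, k, n), (1, k, p), (1, k, r), (1, k, w), (13, k, n), (13, k, p), (13, k, r), (13, k, w), (24, m, u), (24, m, y)}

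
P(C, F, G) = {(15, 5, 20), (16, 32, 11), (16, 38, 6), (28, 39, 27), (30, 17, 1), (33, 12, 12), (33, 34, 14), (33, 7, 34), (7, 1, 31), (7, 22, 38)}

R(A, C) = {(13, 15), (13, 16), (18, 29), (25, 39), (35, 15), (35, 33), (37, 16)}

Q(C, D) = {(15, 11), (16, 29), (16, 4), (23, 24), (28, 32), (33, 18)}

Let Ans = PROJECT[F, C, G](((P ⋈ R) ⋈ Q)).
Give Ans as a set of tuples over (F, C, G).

{(12, 33, 12), (32, 16, 11), (34, 33, 14), (38, 16, 6), (5, 15, 20), (7, 33, 34)}

Natural join on C: {(15, 5, 20, 13), (15, 5, 20, 35), (16, 32, 11, 13), (16, 32, 11, 37), (16, 38, 6, 13), (16, 38, 6, 37), (33, 12, 12, 35), (33, 34, 14, 35), (33, 7, 34, 35)}
Natural join on C: {(15, 5, 20, 13, 11), (15, 5, 20, 35, 11), (16, 32, 11, 13, 29), (16, 32, 11, 13, 4), (16, 32, 11, 37, 29), (16, 32, 11, 37, 4), (16, 38, 6, 13, 29), (16, 38, 6, 13, 4), (16, 38, 6, 37, 29), (16, 38, 6, 37, 4), (33, 12, 12, 35, 18), (33, 34, 14, 35, 18), (33, 7, 34, 35, 18)}
π[F, C, G]: project onto (F, C, G) (7 duplicate(s) eliminated) → {(12, 33, 12), (32, 16, 11), (34, 33, 14), (38, 16, 6), (5, 15, 20), (7, 33, 34)}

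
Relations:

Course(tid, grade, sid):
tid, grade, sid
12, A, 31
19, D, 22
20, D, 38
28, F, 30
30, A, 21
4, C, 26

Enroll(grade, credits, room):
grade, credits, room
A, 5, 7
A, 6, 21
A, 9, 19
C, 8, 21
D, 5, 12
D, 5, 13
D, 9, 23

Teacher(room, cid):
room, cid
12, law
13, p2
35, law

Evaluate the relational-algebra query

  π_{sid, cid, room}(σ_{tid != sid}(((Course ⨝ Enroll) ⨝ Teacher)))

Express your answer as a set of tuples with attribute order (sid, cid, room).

{(22, law, 12), (22, p2, 13), (38, law, 12), (38, p2, 13)}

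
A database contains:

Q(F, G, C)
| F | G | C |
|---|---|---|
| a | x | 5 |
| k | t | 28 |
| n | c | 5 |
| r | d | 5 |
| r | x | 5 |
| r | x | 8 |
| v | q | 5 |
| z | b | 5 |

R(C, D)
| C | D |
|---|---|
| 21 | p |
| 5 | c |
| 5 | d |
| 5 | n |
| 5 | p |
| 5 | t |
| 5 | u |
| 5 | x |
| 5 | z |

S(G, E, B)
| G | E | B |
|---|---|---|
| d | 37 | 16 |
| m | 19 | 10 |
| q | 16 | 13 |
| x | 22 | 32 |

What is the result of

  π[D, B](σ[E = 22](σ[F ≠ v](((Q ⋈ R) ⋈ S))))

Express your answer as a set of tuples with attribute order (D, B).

{(c, 32), (d, 32), (n, 32), (p, 32), (t, 32), (u, 32), (x, 32), (z, 32)}

Joining Q and R on C yields {(a, x, 5, c), (a, x, 5, d), (a, x, 5, n), (a, x, 5, p), (a, x, 5, t), (a, x, 5, u), (a, x, 5, x), (a, x, 5, z), (n, c, 5, c), (n, c, 5, d), (n, c, 5, n), (n, c, 5, p), (n, c, 5, t), (n, c, 5, u), (n, c, 5, x), (n, c, 5, z), (r, d, 5, c), (r, d, 5, d), (r, d, 5, n), (r, d, 5, p), (r, d, 5, t), (r, d, 5, u), (r, d, 5, x), (r, d, 5, z), (r, x, 5, c), (r, x, 5, d), (r, x, 5, n), (r, x, 5, p), (r, x, 5, t), (r, x, 5, u), (r, x, 5, x), (r, x, 5, z), (v, q, 5, c), (v, q, 5, d), (v, q, 5, n), (v, q, 5, p), (v, q, 5, t), (v, q, 5, u), (v, q, 5, x), (v, q, 5, z), (z, b, 5, c), (z, b, 5, d), (z, b, 5, n), (z, b, 5, p), (z, b, 5, t), (z, b, 5, u), (z, b, 5, x), (z, b, 5, z)}.
Joining (Q ⋈ R) and S on G yields {(a, x, 5, c, 22, 32), (a, x, 5, d, 22, 32), (a, x, 5, n, 22, 32), (a, x, 5, p, 22, 32), (a, x, 5, t, 22, 32), (a, x, 5, u, 22, 32), (a, x, 5, x, 22, 32), (a, x, 5, z, 22, 32), (r, d, 5, c, 37, 16), (r, d, 5, d, 37, 16), (r, d, 5, n, 37, 16), (r, d, 5, p, 37, 16), (r, d, 5, t, 37, 16), (r, d, 5, u, 37, 16), (r, d, 5, x, 37, 16), (r, d, 5, z, 37, 16), (r, x, 5, c, 22, 32), (r, x, 5, d, 22, 32), (r, x, 5, n, 22, 32), (r, x, 5, p, 22, 32), (r, x, 5, t, 22, 32), (r, x, 5, u, 22, 32), (r, x, 5, x, 22, 32), (r, x, 5, z, 22, 32), (v, q, 5, c, 16, 13), (v, q, 5, d, 16, 13), (v, q, 5, n, 16, 13), (v, q, 5, p, 16, 13), (v, q, 5, t, 16, 13), (v, q, 5, u, 16, 13), (v, q, 5, x, 16, 13), (v, q, 5, z, 16, 13)}.
Apply σ_{F ≠ v}; surviving tuples: {(a, x, 5, c, 22, 32), (a, x, 5, d, 22, 32), (a, x, 5, n, 22, 32), (a, x, 5, p, 22, 32), (a, x, 5, t, 22, 32), (a, x, 5, u, 22, 32), (a, x, 5, x, 22, 32), (a, x, 5, z, 22, 32), (r, d, 5, c, 37, 16), (r, d, 5, d, 37, 16), (r, d, 5, n, 37, 16), (r, d, 5, p, 37, 16), (r, d, 5, t, 37, 16), (r, d, 5, u, 37, 16), (r, d, 5, x, 37, 16), (r, d, 5, z, 37, 16), (r, x, 5, c, 22, 32), (r, x, 5, d, 22, 32), (r, x, 5, n, 22, 32), (r, x, 5, p, 22, 32), (r, x, 5, t, 22, 32), (r, x, 5, u, 22, 32), (r, x, 5, x, 22, 32), (r, x, 5, z, 22, 32)}
Apply σ_{E = 22}; surviving tuples: {(a, x, 5, c, 22, 32), (a, x, 5, d, 22, 32), (a, x, 5, n, 22, 32), (a, x, 5, p, 22, 32), (a, x, 5, t, 22, 32), (a, x, 5, u, 22, 32), (a, x, 5, x, 22, 32), (a, x, 5, z, 22, 32), (r, x, 5, c, 22, 32), (r, x, 5, d, 22, 32), (r, x, 5, n, 22, 32), (r, x, 5, p, 22, 32), (r, x, 5, t, 22, 32), (r, x, 5, u, 22, 32), (r, x, 5, x, 22, 32), (r, x, 5, z, 22, 32)}
π_{D, B} gives {(c, 32), (d, 32), (n, 32), (p, 32), (t, 32), (u, 32), (x, 32), (z, 32)} (8 duplicate(s) eliminated).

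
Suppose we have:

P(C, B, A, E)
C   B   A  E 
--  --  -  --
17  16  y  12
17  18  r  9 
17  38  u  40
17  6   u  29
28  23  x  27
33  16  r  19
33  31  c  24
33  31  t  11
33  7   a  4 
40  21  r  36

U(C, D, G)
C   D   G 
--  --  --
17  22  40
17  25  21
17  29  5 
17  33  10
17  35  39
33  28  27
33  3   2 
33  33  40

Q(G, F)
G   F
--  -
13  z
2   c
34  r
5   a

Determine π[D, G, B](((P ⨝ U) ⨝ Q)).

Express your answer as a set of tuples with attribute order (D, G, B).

Joining P and U on C yields {(17, 16, y, 12, 22, 40), (17, 16, y, 12, 25, 21), (17, 16, y, 12, 29, 5), (17, 16, y, 12, 33, 10), (17, 16, y, 12, 35, 39), (17, 18, r, 9, 22, 40), (17, 18, r, 9, 25, 21), (17, 18, r, 9, 29, 5), (17, 18, r, 9, 33, 10), (17, 18, r, 9, 35, 39), (17, 38, u, 40, 22, 40), (17, 38, u, 40, 25, 21), (17, 38, u, 40, 29, 5), (17, 38, u, 40, 33, 10), (17, 38, u, 40, 35, 39), (17, 6, u, 29, 22, 40), (17, 6, u, 29, 25, 21), (17, 6, u, 29, 29, 5), (17, 6, u, 29, 33, 10), (17, 6, u, 29, 35, 39), (33, 16, r, 19, 28, 27), (33, 16, r, 19, 3, 2), (33, 16, r, 19, 33, 40), (33, 31, c, 24, 28, 27), (33, 31, c, 24, 3, 2), (33, 31, c, 24, 33, 40), (33, 31, t, 11, 28, 27), (33, 31, t, 11, 3, 2), (33, 31, t, 11, 33, 40), (33, 7, a, 4, 28, 27), (33, 7, a, 4, 3, 2), (33, 7, a, 4, 33, 40)}.
Joining (P ⨝ U) and Q on G yields {(17, 16, y, 12, 29, 5, a), (17, 18, r, 9, 29, 5, a), (17, 38, u, 40, 29, 5, a), (17, 6, u, 29, 29, 5, a), (33, 16, r, 19, 3, 2, c), (33, 31, c, 24, 3, 2, c), (33, 31, t, 11, 3, 2, c), (33, 7, a, 4, 3, 2, c)}.
π[D, G, B]: project onto (D, G, B) (1 duplicate(s) eliminated) → {(29, 5, 16), (29, 5, 18), (29, 5, 38), (29, 5, 6), (3, 2, 16), (3, 2, 31), (3, 2, 7)}

{(29, 5, 16), (29, 5, 18), (29, 5, 38), (29, 5, 6), (3, 2, 16), (3, 2, 31), (3, 2, 7)}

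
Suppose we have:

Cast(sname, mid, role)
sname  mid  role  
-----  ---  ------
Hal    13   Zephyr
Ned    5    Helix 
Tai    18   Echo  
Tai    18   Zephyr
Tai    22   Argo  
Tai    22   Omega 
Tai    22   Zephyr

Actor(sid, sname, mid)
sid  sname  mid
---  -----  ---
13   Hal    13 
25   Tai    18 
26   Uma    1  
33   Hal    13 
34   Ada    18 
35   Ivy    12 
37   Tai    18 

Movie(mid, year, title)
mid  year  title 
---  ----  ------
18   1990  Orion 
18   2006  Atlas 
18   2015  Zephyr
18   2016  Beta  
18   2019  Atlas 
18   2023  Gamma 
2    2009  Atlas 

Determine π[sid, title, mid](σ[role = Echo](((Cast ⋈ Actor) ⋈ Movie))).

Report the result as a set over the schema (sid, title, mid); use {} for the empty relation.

Natural join on sname, mid: {(Hal, 13, Zephyr, 13), (Hal, 13, Zephyr, 33), (Tai, 18, Echo, 25), (Tai, 18, Echo, 37), (Tai, 18, Zephyr, 25), (Tai, 18, Zephyr, 37)}
Natural join on mid: {(Tai, 18, Echo, 25, 1990, Orion), (Tai, 18, Echo, 25, 2006, Atlas), (Tai, 18, Echo, 25, 2015, Zephyr), (Tai, 18, Echo, 25, 2016, Beta), (Tai, 18, Echo, 25, 2019, Atlas), (Tai, 18, Echo, 25, 2023, Gamma), (Tai, 18, Echo, 37, 1990, Orion), (Tai, 18, Echo, 37, 2006, Atlas), (Tai, 18, Echo, 37, 2015, Zephyr), (Tai, 18, Echo, 37, 2016, Beta), (Tai, 18, Echo, 37, 2019, Atlas), (Tai, 18, Echo, 37, 2023, Gamma), (Tai, 18, Zephyr, 25, 1990, Orion), (Tai, 18, Zephyr, 25, 2006, Atlas), (Tai, 18, Zephyr, 25, 2015, Zephyr), (Tai, 18, Zephyr, 25, 2016, Beta), (Tai, 18, Zephyr, 25, 2019, Atlas), (Tai, 18, Zephyr, 25, 2023, Gamma), (Tai, 18, Zephyr, 37, 1990, Orion), (Tai, 18, Zephyr, 37, 2006, Atlas), (Tai, 18, Zephyr, 37, 2015, Zephyr), (Tai, 18, Zephyr, 37, 2016, Beta), (Tai, 18, Zephyr, 37, 2019, Atlas), (Tai, 18, Zephyr, 37, 2023, Gamma)}
Apply σ_{role = Echo}; surviving tuples: {(Tai, 18, Echo, 25, 1990, Orion), (Tai, 18, Echo, 25, 2006, Atlas), (Tai, 18, Echo, 25, 2015, Zephyr), (Tai, 18, Echo, 25, 2016, Beta), (Tai, 18, Echo, 25, 2019, Atlas), (Tai, 18, Echo, 25, 2023, Gamma), (Tai, 18, Echo, 37, 1990, Orion), (Tai, 18, Echo, 37, 2006, Atlas), (Tai, 18, Echo, 37, 2015, Zephyr), (Tai, 18, Echo, 37, 2016, Beta), (Tai, 18, Echo, 37, 2019, Atlas), (Tai, 18, Echo, 37, 2023, Gamma)}
π[sid, title, mid]: project onto (sid, title, mid) (2 duplicate(s) eliminated) → {(25, Atlas, 18), (25, Beta, 18), (25, Gamma, 18), (25, Orion, 18), (25, Zephyr, 18), (37, Atlas, 18), (37, Beta, 18), (37, Gamma, 18), (37, Orion, 18), (37, Zephyr, 18)}

{(25, Atlas, 18), (25, Beta, 18), (25, Gamma, 18), (25, Orion, 18), (25, Zephyr, 18), (37, Atlas, 18), (37, Beta, 18), (37, Gamma, 18), (37, Orion, 18), (37, Zephyr, 18)}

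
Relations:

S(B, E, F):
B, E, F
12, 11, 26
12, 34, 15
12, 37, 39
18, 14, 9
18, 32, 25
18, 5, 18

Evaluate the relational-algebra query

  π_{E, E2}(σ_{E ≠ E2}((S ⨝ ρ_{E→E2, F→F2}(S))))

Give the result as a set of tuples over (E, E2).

{(11, 34), (11, 37), (14, 32), (14, 5), (32, 14), (32, 5), (34, 11), (34, 37), (37, 11), (37, 34), (5, 14), (5, 32)}

ρ[E→E2, F→F2]: schema becomes (B, E2, F2); tuples unchanged.
S ⋈ ρ_{E→E2, F→F2}(S) (natural join on B): {(12, 11, 26, 11, 26), (12, 11, 26, 34, 15), (12, 11, 26, 37, 39), (12, 34, 15, 11, 26), (12, 34, 15, 34, 15), (12, 34, 15, 37, 39), (12, 37, 39, 11, 26), (12, 37, 39, 34, 15), (12, 37, 39, 37, 39), (18, 14, 9, 14, 9), (18, 14, 9, 32, 25), (18, 14, 9, 5, 18), (18, 32, 25, 14, 9), (18, 32, 25, 32, 25), (18, 32, 25, 5, 18), (18, 5, 18, 14, 9), (18, 5, 18, 32, 25), (18, 5, 18, 5, 18)}
σ[E ≠ E2]: keep tuples satisfying E ≠ E2 → {(12, 11, 26, 34, 15), (12, 11, 26, 37, 39), (12, 34, 15, 11, 26), (12, 34, 15, 37, 39), (12, 37, 39, 11, 26), (12, 37, 39, 34, 15), (18, 14, 9, 32, 25), (18, 14, 9, 5, 18), (18, 32, 25, 14, 9), (18, 32, 25, 5, 18), (18, 5, 18, 14, 9), (18, 5, 18, 32, 25)}
Keep only column(s) E, E2: {(11, 34), (11, 37), (14, 32), (14, 5), (32, 14), (32, 5), (34, 11), (34, 37), (37, 11), (37, 34), (5, 14), (5, 32)}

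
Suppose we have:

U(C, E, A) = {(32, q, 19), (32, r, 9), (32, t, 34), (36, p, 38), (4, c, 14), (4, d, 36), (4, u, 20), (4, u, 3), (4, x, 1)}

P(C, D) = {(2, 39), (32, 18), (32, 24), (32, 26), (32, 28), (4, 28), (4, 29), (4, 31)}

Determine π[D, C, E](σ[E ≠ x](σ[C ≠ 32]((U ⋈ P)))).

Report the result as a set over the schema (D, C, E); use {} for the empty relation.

{(28, 4, c), (28, 4, d), (28, 4, u), (29, 4, c), (29, 4, d), (29, 4, u), (31, 4, c), (31, 4, d), (31, 4, u)}

Joining U and P on C yields {(32, q, 19, 18), (32, q, 19, 24), (32, q, 19, 26), (32, q, 19, 28), (32, r, 9, 18), (32, r, 9, 24), (32, r, 9, 26), (32, r, 9, 28), (32, t, 34, 18), (32, t, 34, 24), (32, t, 34, 26), (32, t, 34, 28), (4, c, 14, 28), (4, c, 14, 29), (4, c, 14, 31), (4, d, 36, 28), (4, d, 36, 29), (4, d, 36, 31), (4, u, 20, 28), (4, u, 20, 29), (4, u, 20, 31), (4, u, 3, 28), (4, u, 3, 29), (4, u, 3, 31), (4, x, 1, 28), (4, x, 1, 29), (4, x, 1, 31)}.
Selection C ≠ 32: {(4, c, 14, 28), (4, c, 14, 29), (4, c, 14, 31), (4, d, 36, 28), (4, d, 36, 29), (4, d, 36, 31), (4, u, 20, 28), (4, u, 20, 29), (4, u, 20, 31), (4, u, 3, 28), (4, u, 3, 29), (4, u, 3, 31), (4, x, 1, 28), (4, x, 1, 29), (4, x, 1, 31)}
Selection E ≠ x: {(4, c, 14, 28), (4, c, 14, 29), (4, c, 14, 31), (4, d, 36, 28), (4, d, 36, 29), (4, d, 36, 31), (4, u, 20, 28), (4, u, 20, 29), (4, u, 20, 31), (4, u, 3, 28), (4, u, 3, 29), (4, u, 3, 31)}
π_{D, C, E} gives {(28, 4, c), (28, 4, d), (28, 4, u), (29, 4, c), (29, 4, d), (29, 4, u), (31, 4, c), (31, 4, d), (31, 4, u)} (3 duplicate(s) eliminated).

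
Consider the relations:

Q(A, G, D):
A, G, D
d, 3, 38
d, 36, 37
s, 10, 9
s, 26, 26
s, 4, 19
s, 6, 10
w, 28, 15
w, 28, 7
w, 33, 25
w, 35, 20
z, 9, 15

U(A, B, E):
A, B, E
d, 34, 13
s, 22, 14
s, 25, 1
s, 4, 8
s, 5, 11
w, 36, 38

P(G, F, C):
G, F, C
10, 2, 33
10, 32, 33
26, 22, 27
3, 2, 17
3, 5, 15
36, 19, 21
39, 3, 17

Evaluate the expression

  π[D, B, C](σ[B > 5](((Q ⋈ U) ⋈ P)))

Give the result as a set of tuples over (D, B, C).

{(26, 22, 27), (26, 25, 27), (37, 34, 21), (38, 34, 15), (38, 34, 17), (9, 22, 33), (9, 25, 33)}

Joining Q and U on A yields {(d, 3, 38, 34, 13), (d, 36, 37, 34, 13), (s, 10, 9, 22, 14), (s, 10, 9, 25, 1), (s, 10, 9, 4, 8), (s, 10, 9, 5, 11), (s, 26, 26, 22, 14), (s, 26, 26, 25, 1), (s, 26, 26, 4, 8), (s, 26, 26, 5, 11), (s, 4, 19, 22, 14), (s, 4, 19, 25, 1), (s, 4, 19, 4, 8), (s, 4, 19, 5, 11), (s, 6, 10, 22, 14), (s, 6, 10, 25, 1), (s, 6, 10, 4, 8), (s, 6, 10, 5, 11), (w, 28, 15, 36, 38), (w, 28, 7, 36, 38), (w, 33, 25, 36, 38), (w, 35, 20, 36, 38)}.
Joining (Q ⋈ U) and P on G yields {(d, 3, 38, 34, 13, 2, 17), (d, 3, 38, 34, 13, 5, 15), (d, 36, 37, 34, 13, 19, 21), (s, 10, 9, 22, 14, 2, 33), (s, 10, 9, 22, 14, 32, 33), (s, 10, 9, 25, 1, 2, 33), (s, 10, 9, 25, 1, 32, 33), (s, 10, 9, 4, 8, 2, 33), (s, 10, 9, 4, 8, 32, 33), (s, 10, 9, 5, 11, 2, 33), (s, 10, 9, 5, 11, 32, 33), (s, 26, 26, 22, 14, 22, 27), (s, 26, 26, 25, 1, 22, 27), (s, 26, 26, 4, 8, 22, 27), (s, 26, 26, 5, 11, 22, 27)}.
Selection B > 5: {(d, 3, 38, 34, 13, 2, 17), (d, 3, 38, 34, 13, 5, 15), (d, 36, 37, 34, 13, 19, 21), (s, 10, 9, 22, 14, 2, 33), (s, 10, 9, 22, 14, 32, 33), (s, 10, 9, 25, 1, 2, 33), (s, 10, 9, 25, 1, 32, 33), (s, 26, 26, 22, 14, 22, 27), (s, 26, 26, 25, 1, 22, 27)}
Projecting to D, B, C (2 duplicate(s) eliminated): {(26, 22, 27), (26, 25, 27), (37, 34, 21), (38, 34, 15), (38, 34, 17), (9, 22, 33), (9, 25, 33)}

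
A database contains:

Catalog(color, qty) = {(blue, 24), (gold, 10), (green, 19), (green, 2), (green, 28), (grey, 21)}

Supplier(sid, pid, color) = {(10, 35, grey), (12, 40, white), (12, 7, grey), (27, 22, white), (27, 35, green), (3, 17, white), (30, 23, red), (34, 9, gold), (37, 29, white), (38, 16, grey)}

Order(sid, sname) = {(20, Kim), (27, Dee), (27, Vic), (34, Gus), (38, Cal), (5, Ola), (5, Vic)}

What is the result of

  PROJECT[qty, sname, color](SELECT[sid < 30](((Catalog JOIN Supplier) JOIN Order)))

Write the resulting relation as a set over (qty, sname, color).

{(19, Dee, green), (19, Vic, green), (2, Dee, green), (2, Vic, green), (28, Dee, green), (28, Vic, green)}

Natural join on color: {(gold, 10, 34, 9), (green, 19, 27, 35), (green, 2, 27, 35), (green, 28, 27, 35), (grey, 21, 10, 35), (grey, 21, 12, 7), (grey, 21, 38, 16)}
Natural join on sid: {(gold, 10, 34, 9, Gus), (green, 19, 27, 35, Dee), (green, 19, 27, 35, Vic), (green, 2, 27, 35, Dee), (green, 2, 27, 35, Vic), (green, 28, 27, 35, Dee), (green, 28, 27, 35, Vic), (grey, 21, 38, 16, Cal)}
Filtering on sid < 30 leaves {(green, 19, 27, 35, Dee), (green, 19, 27, 35, Vic), (green, 2, 27, 35, Dee), (green, 2, 27, 35, Vic), (green, 28, 27, 35, Dee), (green, 28, 27, 35, Vic)}.
π_{qty, sname, color} gives {(19, Dee, green), (19, Vic, green), (2, Dee, green), (2, Vic, green), (28, Dee, green), (28, Vic, green)}.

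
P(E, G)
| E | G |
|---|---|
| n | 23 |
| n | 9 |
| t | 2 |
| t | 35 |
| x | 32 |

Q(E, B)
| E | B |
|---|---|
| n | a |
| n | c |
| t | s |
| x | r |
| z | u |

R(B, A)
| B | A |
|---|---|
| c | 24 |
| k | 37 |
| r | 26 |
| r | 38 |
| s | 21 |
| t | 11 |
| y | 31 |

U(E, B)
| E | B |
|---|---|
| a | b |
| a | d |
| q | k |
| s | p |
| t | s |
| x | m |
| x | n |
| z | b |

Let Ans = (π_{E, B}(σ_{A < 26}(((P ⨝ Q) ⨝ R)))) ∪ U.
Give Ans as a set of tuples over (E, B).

{(a, b), (a, d), (n, c), (q, k), (s, p), (t, s), (x, m), (x, n), (z, b)}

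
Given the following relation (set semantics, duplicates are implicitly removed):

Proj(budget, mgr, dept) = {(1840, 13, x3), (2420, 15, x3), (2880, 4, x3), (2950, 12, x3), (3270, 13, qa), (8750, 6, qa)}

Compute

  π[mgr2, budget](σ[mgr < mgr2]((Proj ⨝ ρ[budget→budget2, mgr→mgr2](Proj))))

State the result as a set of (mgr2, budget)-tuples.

ρ[budget→budget2, mgr→mgr2]: schema becomes (budget2, mgr2, dept); tuples unchanged.
Natural join on dept: {(1840, 13, x3, 1840, 13), (1840, 13, x3, 2420, 15), (1840, 13, x3, 2880, 4), (1840, 13, x3, 2950, 12), (2420, 15, x3, 1840, 13), (2420, 15, x3, 2420, 15), (2420, 15, x3, 2880, 4), (2420, 15, x3, 2950, 12), (2880, 4, x3, 1840, 13), (2880, 4, x3, 2420, 15), (2880, 4, x3, 2880, 4), (2880, 4, x3, 2950, 12), (2950, 12, x3, 1840, 13), (2950, 12, x3, 2420, 15), (2950, 12, x3, 2880, 4), (2950, 12, x3, 2950, 12), (3270, 13, qa, 3270, 13), (3270, 13, qa, 8750, 6), (8750, 6, qa, 3270, 13), (8750, 6, qa, 8750, 6)}
Apply σ_{mgr < mgr2}; surviving tuples: {(1840, 13, x3, 2420, 15), (2880, 4, x3, 1840, 13), (2880, 4, x3, 2420, 15), (2880, 4, x3, 2950, 12), (2950, 12, x3, 1840, 13), (2950, 12, x3, 2420, 15), (8750, 6, qa, 3270, 13)}
Projecting to mgr2, budget: {(12, 2880), (13, 2880), (13, 2950), (13, 8750), (15, 1840), (15, 2880), (15, 2950)}

{(12, 2880), (13, 2880), (13, 2950), (13, 8750), (15, 1840), (15, 2880), (15, 2950)}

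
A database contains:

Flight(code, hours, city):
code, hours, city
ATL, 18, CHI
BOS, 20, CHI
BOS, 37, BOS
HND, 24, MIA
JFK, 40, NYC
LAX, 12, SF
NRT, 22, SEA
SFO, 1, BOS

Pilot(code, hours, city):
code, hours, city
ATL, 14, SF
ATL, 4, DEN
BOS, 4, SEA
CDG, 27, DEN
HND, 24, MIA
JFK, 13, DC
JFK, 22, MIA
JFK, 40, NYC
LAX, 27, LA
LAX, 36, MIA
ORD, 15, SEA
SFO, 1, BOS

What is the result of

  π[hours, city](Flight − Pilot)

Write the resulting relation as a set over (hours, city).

{(12, SF), (18, CHI), (20, CHI), (22, SEA), (37, BOS)}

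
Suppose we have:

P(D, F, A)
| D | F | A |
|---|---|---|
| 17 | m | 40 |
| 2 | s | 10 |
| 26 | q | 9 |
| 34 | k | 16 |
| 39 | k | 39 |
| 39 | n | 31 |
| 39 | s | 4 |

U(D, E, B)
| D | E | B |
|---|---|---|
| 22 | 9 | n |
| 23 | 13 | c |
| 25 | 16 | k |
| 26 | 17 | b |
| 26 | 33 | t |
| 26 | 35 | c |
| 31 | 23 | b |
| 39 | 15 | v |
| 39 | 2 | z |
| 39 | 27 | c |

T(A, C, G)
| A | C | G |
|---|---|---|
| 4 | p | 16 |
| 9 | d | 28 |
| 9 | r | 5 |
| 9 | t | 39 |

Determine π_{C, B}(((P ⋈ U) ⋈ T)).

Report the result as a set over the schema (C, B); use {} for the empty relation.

{(d, b), (d, c), (d, t), (p, c), (p, v), (p, z), (r, b), (r, c), (r, t), (t, b), (t, c), (t, t)}

Natural join on D: {(26, q, 9, 17, b), (26, q, 9, 33, t), (26, q, 9, 35, c), (39, k, 39, 15, v), (39, k, 39, 2, z), (39, k, 39, 27, c), (39, n, 31, 15, v), (39, n, 31, 2, z), (39, n, 31, 27, c), (39, s, 4, 15, v), (39, s, 4, 2, z), (39, s, 4, 27, c)}
Natural join on A: {(26, q, 9, 17, b, d, 28), (26, q, 9, 17, b, r, 5), (26, q, 9, 17, b, t, 39), (26, q, 9, 33, t, d, 28), (26, q, 9, 33, t, r, 5), (26, q, 9, 33, t, t, 39), (26, q, 9, 35, c, d, 28), (26, q, 9, 35, c, r, 5), (26, q, 9, 35, c, t, 39), (39, s, 4, 15, v, p, 16), (39, s, 4, 2, z, p, 16), (39, s, 4, 27, c, p, 16)}
π_{C, B} gives {(d, b), (d, c), (d, t), (p, c), (p, v), (p, z), (r, b), (r, c), (r, t), (t, b), (t, c), (t, t)}.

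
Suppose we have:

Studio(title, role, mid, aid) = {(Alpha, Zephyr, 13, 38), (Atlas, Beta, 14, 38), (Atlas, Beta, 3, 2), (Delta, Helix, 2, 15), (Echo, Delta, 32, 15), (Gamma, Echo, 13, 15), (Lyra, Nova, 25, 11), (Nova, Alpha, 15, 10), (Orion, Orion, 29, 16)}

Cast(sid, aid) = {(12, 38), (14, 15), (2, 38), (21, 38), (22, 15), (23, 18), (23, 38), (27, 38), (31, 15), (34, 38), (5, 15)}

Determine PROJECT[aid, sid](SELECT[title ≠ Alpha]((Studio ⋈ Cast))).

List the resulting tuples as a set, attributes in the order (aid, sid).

{(15, 14), (15, 22), (15, 31), (15, 5), (38, 12), (38, 2), (38, 21), (38, 23), (38, 27), (38, 34)}

Natural join on aid: {(Alpha, Zephyr, 13, 38, 12), (Alpha, Zephyr, 13, 38, 2), (Alpha, Zephyr, 13, 38, 21), (Alpha, Zephyr, 13, 38, 23), (Alpha, Zephyr, 13, 38, 27), (Alpha, Zephyr, 13, 38, 34), (Atlas, Beta, 14, 38, 12), (Atlas, Beta, 14, 38, 2), (Atlas, Beta, 14, 38, 21), (Atlas, Beta, 14, 38, 23), (Atlas, Beta, 14, 38, 27), (Atlas, Beta, 14, 38, 34), (Delta, Helix, 2, 15, 14), (Delta, Helix, 2, 15, 22), (Delta, Helix, 2, 15, 31), (Delta, Helix, 2, 15, 5), (Echo, Delta, 32, 15, 14), (Echo, Delta, 32, 15, 22), (Echo, Delta, 32, 15, 31), (Echo, Delta, 32, 15, 5), (Gamma, Echo, 13, 15, 14), (Gamma, Echo, 13, 15, 22), (Gamma, Echo, 13, 15, 31), (Gamma, Echo, 13, 15, 5)}
Filtering on title ≠ Alpha leaves {(Atlas, Beta, 14, 38, 12), (Atlas, Beta, 14, 38, 2), (Atlas, Beta, 14, 38, 21), (Atlas, Beta, 14, 38, 23), (Atlas, Beta, 14, 38, 27), (Atlas, Beta, 14, 38, 34), (Delta, Helix, 2, 15, 14), (Delta, Helix, 2, 15, 22), (Delta, Helix, 2, 15, 31), (Delta, Helix, 2, 15, 5), (Echo, Delta, 32, 15, 14), (Echo, Delta, 32, 15, 22), (Echo, Delta, 32, 15, 31), (Echo, Delta, 32, 15, 5), (Gamma, Echo, 13, 15, 14), (Gamma, Echo, 13, 15, 22), (Gamma, Echo, 13, 15, 31), (Gamma, Echo, 13, 15, 5)}.
π[aid, sid]: project onto (aid, sid) (8 duplicate(s) eliminated) → {(15, 14), (15, 22), (15, 31), (15, 5), (38, 12), (38, 2), (38, 21), (38, 23), (38, 27), (38, 34)}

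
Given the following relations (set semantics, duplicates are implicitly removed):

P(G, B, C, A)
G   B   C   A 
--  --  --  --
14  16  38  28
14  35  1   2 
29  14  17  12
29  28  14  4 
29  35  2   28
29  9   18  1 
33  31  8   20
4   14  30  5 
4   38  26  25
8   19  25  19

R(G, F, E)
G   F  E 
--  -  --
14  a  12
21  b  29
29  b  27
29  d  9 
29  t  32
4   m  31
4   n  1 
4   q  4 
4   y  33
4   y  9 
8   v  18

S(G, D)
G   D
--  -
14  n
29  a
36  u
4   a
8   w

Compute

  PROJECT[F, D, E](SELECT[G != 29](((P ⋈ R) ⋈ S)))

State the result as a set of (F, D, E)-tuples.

{(a, n, 12), (m, a, 31), (n, a, 1), (q, a, 4), (v, w, 18), (y, a, 33), (y, a, 9)}

Joining P and R on G yields {(14, 16, 38, 28, a, 12), (14, 35, 1, 2, a, 12), (29, 14, 17, 12, b, 27), (29, 14, 17, 12, d, 9), (29, 14, 17, 12, t, 32), (29, 28, 14, 4, b, 27), (29, 28, 14, 4, d, 9), (29, 28, 14, 4, t, 32), (29, 35, 2, 28, b, 27), (29, 35, 2, 28, d, 9), (29, 35, 2, 28, t, 32), (29, 9, 18, 1, b, 27), (29, 9, 18, 1, d, 9), (29, 9, 18, 1, t, 32), (4, 14, 30, 5, m, 31), (4, 14, 30, 5, n, 1), (4, 14, 30, 5, q, 4), (4, 14, 30, 5, y, 33), (4, 14, 30, 5, y, 9), (4, 38, 26, 25, m, 31), (4, 38, 26, 25, n, 1), (4, 38, 26, 25, q, 4), (4, 38, 26, 25, y, 33), (4, 38, 26, 25, y, 9), (8, 19, 25, 19, v, 18)}.
Joining (P ⋈ R) and S on G yields {(14, 16, 38, 28, a, 12, n), (14, 35, 1, 2, a, 12, n), (29, 14, 17, 12, b, 27, a), (29, 14, 17, 12, d, 9, a), (29, 14, 17, 12, t, 32, a), (29, 28, 14, 4, b, 27, a), (29, 28, 14, 4, d, 9, a), (29, 28, 14, 4, t, 32, a), (29, 35, 2, 28, b, 27, a), (29, 35, 2, 28, d, 9, a), (29, 35, 2, 28, t, 32, a), (29, 9, 18, 1, b, 27, a), (29, 9, 18, 1, d, 9, a), (29, 9, 18, 1, t, 32, a), (4, 14, 30, 5, m, 31, a), (4, 14, 30, 5, n, 1, a), (4, 14, 30, 5, q, 4, a), (4, 14, 30, 5, y, 33, a), (4, 14, 30, 5, y, 9, a), (4, 38, 26, 25, m, 31, a), (4, 38, 26, 25, n, 1, a), (4, 38, 26, 25, q, 4, a), (4, 38, 26, 25, y, 33, a), (4, 38, 26, 25, y, 9, a), (8, 19, 25, 19, v, 18, w)}.
σ[G != 29]: keep tuples satisfying G != 29 → {(14, 16, 38, 28, a, 12, n), (14, 35, 1, 2, a, 12, n), (4, 14, 30, 5, m, 31, a), (4, 14, 30, 5, n, 1, a), (4, 14, 30, 5, q, 4, a), (4, 14, 30, 5, y, 33, a), (4, 14, 30, 5, y, 9, a), (4, 38, 26, 25, m, 31, a), (4, 38, 26, 25, n, 1, a), (4, 38, 26, 25, q, 4, a), (4, 38, 26, 25, y, 33, a), (4, 38, 26, 25, y, 9, a), (8, 19, 25, 19, v, 18, w)}
π[F, D, E]: project onto (F, D, E) (6 duplicate(s) eliminated) → {(a, n, 12), (m, a, 31), (n, a, 1), (q, a, 4), (v, w, 18), (y, a, 33), (y, a, 9)}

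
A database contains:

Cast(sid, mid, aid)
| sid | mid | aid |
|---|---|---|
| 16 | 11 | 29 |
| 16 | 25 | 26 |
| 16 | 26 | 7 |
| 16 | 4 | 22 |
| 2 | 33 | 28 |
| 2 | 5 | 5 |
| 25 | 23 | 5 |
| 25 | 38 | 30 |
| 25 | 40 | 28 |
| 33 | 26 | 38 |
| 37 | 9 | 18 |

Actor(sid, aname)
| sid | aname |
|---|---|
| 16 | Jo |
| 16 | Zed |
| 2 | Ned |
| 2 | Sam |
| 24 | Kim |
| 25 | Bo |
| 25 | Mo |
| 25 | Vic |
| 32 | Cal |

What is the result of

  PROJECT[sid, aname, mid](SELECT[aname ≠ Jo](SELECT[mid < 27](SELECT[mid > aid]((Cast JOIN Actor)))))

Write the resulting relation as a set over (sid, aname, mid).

Natural join on sid: {(16, 11, 29, Jo), (16, 11, 29, Zed), (16, 25, 26, Jo), (16, 25, 26, Zed), (16, 26, 7, Jo), (16, 26, 7, Zed), (16, 4, 22, Jo), (16, 4, 22, Zed), (2, 33, 28, Ned), (2, 33, 28, Sam), (2, 5, 5, Ned), (2, 5, 5, Sam), (25, 23, 5, Bo), (25, 23, 5, Mo), (25, 23, 5, Vic), (25, 38, 30, Bo), (25, 38, 30, Mo), (25, 38, 30, Vic), (25, 40, 28, Bo), (25, 40, 28, Mo), (25, 40, 28, Vic)}
Filtering on mid > aid leaves {(16, 26, 7, Jo), (16, 26, 7, Zed), (2, 33, 28, Ned), (2, 33, 28, Sam), (25, 23, 5, Bo), (25, 23, 5, Mo), (25, 23, 5, Vic), (25, 38, 30, Bo), (25, 38, 30, Mo), (25, 38, 30, Vic), (25, 40, 28, Bo), (25, 40, 28, Mo), (25, 40, 28, Vic)}.
Filtering on mid < 27 leaves {(16, 26, 7, Jo), (16, 26, 7, Zed), (25, 23, 5, Bo), (25, 23, 5, Mo), (25, 23, 5, Vic)}.
Filtering on aname ≠ Jo leaves {(16, 26, 7, Zed), (25, 23, 5, Bo), (25, 23, 5, Mo), (25, 23, 5, Vic)}.
Projecting to sid, aname, mid: {(16, Zed, 26), (25, Bo, 23), (25, Mo, 23), (25, Vic, 23)}

{(16, Zed, 26), (25, Bo, 23), (25, Mo, 23), (25, Vic, 23)}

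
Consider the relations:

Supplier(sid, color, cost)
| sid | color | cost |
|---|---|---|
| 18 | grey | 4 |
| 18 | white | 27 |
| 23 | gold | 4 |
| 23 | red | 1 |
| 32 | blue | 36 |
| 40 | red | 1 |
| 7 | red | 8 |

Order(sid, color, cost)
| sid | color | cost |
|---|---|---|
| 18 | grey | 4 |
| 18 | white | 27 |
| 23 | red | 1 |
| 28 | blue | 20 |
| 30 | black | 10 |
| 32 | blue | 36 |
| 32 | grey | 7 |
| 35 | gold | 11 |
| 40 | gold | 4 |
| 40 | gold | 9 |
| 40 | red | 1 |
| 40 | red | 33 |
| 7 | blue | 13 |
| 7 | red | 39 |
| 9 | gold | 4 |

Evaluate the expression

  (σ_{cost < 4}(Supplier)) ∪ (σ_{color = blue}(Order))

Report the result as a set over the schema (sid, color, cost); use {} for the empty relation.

{(23, red, 1), (28, blue, 20), (32, blue, 36), (40, red, 1), (7, blue, 13)}

Selection cost < 4: {(23, red, 1), (40, red, 1)}
Selection color = blue: {(28, blue, 20), (32, blue, 36), (7, blue, 13)}
Union: {(23, red, 1), (40, red, 1)} with {(28, blue, 20), (32, blue, 36), (7, blue, 13)} → {(23, red, 1), (28, blue, 20), (32, blue, 36), (40, red, 1), (7, blue, 13)}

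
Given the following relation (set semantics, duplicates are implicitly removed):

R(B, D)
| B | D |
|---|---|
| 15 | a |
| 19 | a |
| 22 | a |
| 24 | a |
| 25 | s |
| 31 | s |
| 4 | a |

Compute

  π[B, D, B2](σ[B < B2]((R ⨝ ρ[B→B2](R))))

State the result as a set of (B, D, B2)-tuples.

ρ[B→B2]: schema becomes (B2, D); tuples unchanged.
Joining R and ρ[B→B2](R) on D yields {(15, a, 15), (15, a, 19), (15, a, 22), (15, a, 24), (15, a, 4), (19, a, 15), (19, a, 19), (19, a, 22), (19, a, 24), (19, a, 4), (22, a, 15), (22, a, 19), (22, a, 22), (22, a, 24), (22, a, 4), (24, a, 15), (24, a, 19), (24, a, 22), (24, a, 24), (24, a, 4), (25, s, 25), (25, s, 31), (31, s, 25), (31, s, 31), (4, a, 15), (4, a, 19), (4, a, 22), (4, a, 24), (4, a, 4)}.
σ[B < B2]: keep tuples satisfying B < B2 → {(15, a, 19), (15, a, 22), (15, a, 24), (19, a, 22), (19, a, 24), (22, a, 24), (25, s, 31), (4, a, 15), (4, a, 19), (4, a, 22), (4, a, 24)}
π[B, D, B2]: project onto (B, D, B2) → {(15, a, 19), (15, a, 22), (15, a, 24), (19, a, 22), (19, a, 24), (22, a, 24), (25, s, 31), (4, a, 15), (4, a, 19), (4, a, 22), (4, a, 24)}

{(15, a, 19), (15, a, 22), (15, a, 24), (19, a, 22), (19, a, 24), (22, a, 24), (25, s, 31), (4, a, 15), (4, a, 19), (4, a, 22), (4, a, 24)}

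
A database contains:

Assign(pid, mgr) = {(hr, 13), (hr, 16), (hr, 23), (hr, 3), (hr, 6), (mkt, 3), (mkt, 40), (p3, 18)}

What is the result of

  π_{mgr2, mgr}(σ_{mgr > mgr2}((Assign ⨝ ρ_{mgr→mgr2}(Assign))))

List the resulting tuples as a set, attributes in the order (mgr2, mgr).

ρ[mgr→mgr2]: schema becomes (pid, mgr2); tuples unchanged.
Joining Assign and ρ_{mgr→mgr2}(Assign) on pid yields {(hr, 13, 13), (hr, 13, 16), (hr, 13, 23), (hr, 13, 3), (hr, 13, 6), (hr, 16, 13), (hr, 16, 16), (hr, 16, 23), (hr, 16, 3), (hr, 16, 6), (hr, 23, 13), (hr, 23, 16), (hr, 23, 23), (hr, 23, 3), (hr, 23, 6), (hr, 3, 13), (hr, 3, 16), (hr, 3, 23), (hr, 3, 3), (hr, 3, 6), (hr, 6, 13), (hr, 6, 16), (hr, 6, 23), (hr, 6, 3), (hr, 6, 6), (mkt, 3, 3), (mkt, 3, 40), (mkt, 40, 3), (mkt, 40, 40), (p3, 18, 18)}.
σ[mgr > mgr2]: keep tuples satisfying mgr > mgr2 → {(hr, 13, 3), (hr, 13, 6), (hr, 16, 13), (hr, 16, 3), (hr, 16, 6), (hr, 23, 13), (hr, 23, 16), (hr, 23, 3), (hr, 23, 6), (hr, 6, 3), (mkt, 40, 3)}
π_{mgr2, mgr} gives {(13, 16), (13, 23), (16, 23), (3, 13), (3, 16), (3, 23), (3, 40), (3, 6), (6, 13), (6, 16), (6, 23)}.

{(13, 16), (13, 23), (16, 23), (3, 13), (3, 16), (3, 23), (3, 40), (3, 6), (6, 13), (6, 16), (6, 23)}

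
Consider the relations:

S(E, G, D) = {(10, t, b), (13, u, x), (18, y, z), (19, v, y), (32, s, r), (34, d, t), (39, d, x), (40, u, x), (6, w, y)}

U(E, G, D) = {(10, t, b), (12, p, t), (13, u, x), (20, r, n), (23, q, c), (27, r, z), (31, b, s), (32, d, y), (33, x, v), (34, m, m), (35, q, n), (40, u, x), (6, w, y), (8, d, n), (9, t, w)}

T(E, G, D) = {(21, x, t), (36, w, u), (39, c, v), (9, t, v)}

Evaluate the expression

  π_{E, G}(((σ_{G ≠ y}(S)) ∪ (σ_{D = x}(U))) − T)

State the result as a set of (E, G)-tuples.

{(10, t), (13, u), (19, v), (32, s), (34, d), (39, d), (40, u), (6, w)}

Selection G ≠ y: {(10, t, b), (13, u, x), (19, v, y), (32, s, r), (34, d, t), (39, d, x), (40, u, x), (6, w, y)}
Selection D = x: {(13, u, x), (40, u, x)}
Taking the union: {(10, t, b), (13, u, x), (19, v, y), (32, s, r), (34, d, t), (39, d, x), (40, u, x), (6, w, y)}
Taking the difference: {(10, t, b), (13, u, x), (19, v, y), (32, s, r), (34, d, t), (39, d, x), (40, u, x), (6, w, y)}
Projecting to E, G: {(10, t), (13, u), (19, v), (32, s), (34, d), (39, d), (40, u), (6, w)}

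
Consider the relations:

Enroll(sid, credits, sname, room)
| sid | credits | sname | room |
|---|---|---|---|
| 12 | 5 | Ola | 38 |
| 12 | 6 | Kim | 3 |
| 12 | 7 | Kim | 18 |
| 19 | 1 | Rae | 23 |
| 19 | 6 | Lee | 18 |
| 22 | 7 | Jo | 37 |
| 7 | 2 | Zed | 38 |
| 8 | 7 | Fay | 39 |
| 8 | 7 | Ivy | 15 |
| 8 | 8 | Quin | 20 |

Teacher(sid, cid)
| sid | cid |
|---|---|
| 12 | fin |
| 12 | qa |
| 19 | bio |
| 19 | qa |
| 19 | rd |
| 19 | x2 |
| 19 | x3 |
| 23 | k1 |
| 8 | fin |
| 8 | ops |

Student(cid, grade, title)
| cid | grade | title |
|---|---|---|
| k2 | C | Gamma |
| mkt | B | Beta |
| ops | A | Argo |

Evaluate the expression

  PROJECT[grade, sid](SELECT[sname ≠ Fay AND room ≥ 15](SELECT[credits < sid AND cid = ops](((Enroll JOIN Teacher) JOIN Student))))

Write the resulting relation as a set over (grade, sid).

Enroll ⋈ Teacher (natural join on sid): {(12, 5, Ola, 38, fin), (12, 5, Ola, 38, qa), (12, 6, Kim, 3, fin), (12, 6, Kim, 3, qa), (12, 7, Kim, 18, fin), (12, 7, Kim, 18, qa), (19, 1, Rae, 23, bio), (19, 1, Rae, 23, qa), (19, 1, Rae, 23, rd), (19, 1, Rae, 23, x2), (19, 1, Rae, 23, x3), (19, 6, Lee, 18, bio), (19, 6, Lee, 18, qa), (19, 6, Lee, 18, rd), (19, 6, Lee, 18, x2), (19, 6, Lee, 18, x3), (8, 7, Fay, 39, fin), (8, 7, Fay, 39, ops), (8, 7, Ivy, 15, fin), (8, 7, Ivy, 15, ops), (8, 8, Quin, 20, fin), (8, 8, Quin, 20, ops)}
(Enroll JOIN Teacher) ⋈ Student (natural join on cid): {(8, 7, Fay, 39, ops, A, Argo), (8, 7, Ivy, 15, ops, A, Argo), (8, 8, Quin, 20, ops, A, Argo)}
σ[credits < sid AND cid = ops]: keep tuples satisfying credits < sid AND cid = ops → {(8, 7, Fay, 39, ops, A, Argo), (8, 7, Ivy, 15, ops, A, Argo)}
σ[sname ≠ Fay AND room ≥ 15]: keep tuples satisfying sname ≠ Fay AND room ≥ 15 → {(8, 7, Ivy, 15, ops, A, Argo)}
Keep only column(s) grade, sid: {(A, 8)}

{(A, 8)}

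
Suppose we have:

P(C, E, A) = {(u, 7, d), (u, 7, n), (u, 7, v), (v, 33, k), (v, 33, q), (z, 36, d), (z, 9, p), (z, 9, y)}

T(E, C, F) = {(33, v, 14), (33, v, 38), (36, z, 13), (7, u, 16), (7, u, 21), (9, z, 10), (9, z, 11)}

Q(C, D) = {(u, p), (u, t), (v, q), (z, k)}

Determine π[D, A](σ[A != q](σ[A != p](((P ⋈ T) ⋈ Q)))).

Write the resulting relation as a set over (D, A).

Natural join on C, E: {(u, 7, d, 16), (u, 7, d, 21), (u, 7, n, 16), (u, 7, n, 21), (u, 7, v, 16), (u, 7, v, 21), (v, 33, k, 14), (v, 33, k, 38), (v, 33, q, 14), (v, 33, q, 38), (z, 36, d, 13), (z, 9, p, 10), (z, 9, p, 11), (z, 9, y, 10), (z, 9, y, 11)}
Natural join on C: {(u, 7, d, 16, p), (u, 7, d, 16, t), (u, 7, d, 21, p), (u, 7, d, 21, t), (u, 7, n, 16, p), (u, 7, n, 16, t), (u, 7, n, 21, p), (u, 7, n, 21, t), (u, 7, v, 16, p), (u, 7, v, 16, t), (u, 7, v, 21, p), (u, 7, v, 21, t), (v, 33, k, 14, q), (v, 33, k, 38, q), (v, 33, q, 14, q), (v, 33, q, 38, q), (z, 36, d, 13, k), (z, 9, p, 10, k), (z, 9, p, 11, k), (z, 9, y, 10, k), (z, 9, y, 11, k)}
σ[A != p]: keep tuples satisfying A != p → {(u, 7, d, 16, p), (u, 7, d, 16, t), (u, 7, d, 21, p), (u, 7, d, 21, t), (u, 7, n, 16, p), (u, 7, n, 16, t), (u, 7, n, 21, p), (u, 7, n, 21, t), (u, 7, v, 16, p), (u, 7, v, 16, t), (u, 7, v, 21, p), (u, 7, v, 21, t), (v, 33, k, 14, q), (v, 33, k, 38, q), (v, 33, q, 14, q), (v, 33, q, 38, q), (z, 36, d, 13, k), (z, 9, y, 10, k), (z, 9, y, 11, k)}
σ[A != q]: keep tuples satisfying A != q → {(u, 7, d, 16, p), (u, 7, d, 16, t), (u, 7, d, 21, p), (u, 7, d, 21, t), (u, 7, n, 16, p), (u, 7, n, 16, t), (u, 7, n, 21, p), (u, 7, n, 21, t), (u, 7, v, 16, p), (u, 7, v, 16, t), (u, 7, v, 21, p), (u, 7, v, 21, t), (v, 33, k, 14, q), (v, 33, k, 38, q), (z, 36, d, 13, k), (z, 9, y, 10, k), (z, 9, y, 11, k)}
π_{D, A} gives {(k, d), (k, y), (p, d), (p, n), (p, v), (q, k), (t, d), (t, n), (t, v)} (8 duplicate(s) eliminated).

{(k, d), (k, y), (p, d), (p, n), (p, v), (q, k), (t, d), (t, n), (t, v)}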